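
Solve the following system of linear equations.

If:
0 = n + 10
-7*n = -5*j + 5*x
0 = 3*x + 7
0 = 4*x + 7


Then:
No Solution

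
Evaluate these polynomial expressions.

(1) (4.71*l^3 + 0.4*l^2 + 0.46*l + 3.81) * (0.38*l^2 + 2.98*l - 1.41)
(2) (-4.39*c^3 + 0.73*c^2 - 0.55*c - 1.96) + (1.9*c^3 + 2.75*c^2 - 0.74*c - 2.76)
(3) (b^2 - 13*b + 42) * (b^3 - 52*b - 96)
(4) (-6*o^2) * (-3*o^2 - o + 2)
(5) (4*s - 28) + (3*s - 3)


(1) = 1.7898*l^5 + 14.1878*l^4 - 5.2743*l^3 + 2.2546*l^2 + 10.7052*l - 5.3721
(2) = -2.49*c^3 + 3.48*c^2 - 1.29*c - 4.72
(3) = b^5 - 13*b^4 - 10*b^3 + 580*b^2 - 936*b - 4032
(4) = 18*o^4 + 6*o^3 - 12*o^2
(5) = 7*s - 31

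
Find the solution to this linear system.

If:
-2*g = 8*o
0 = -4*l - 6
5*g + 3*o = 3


Then:
g = 12/17
l = -3/2
o = -3/17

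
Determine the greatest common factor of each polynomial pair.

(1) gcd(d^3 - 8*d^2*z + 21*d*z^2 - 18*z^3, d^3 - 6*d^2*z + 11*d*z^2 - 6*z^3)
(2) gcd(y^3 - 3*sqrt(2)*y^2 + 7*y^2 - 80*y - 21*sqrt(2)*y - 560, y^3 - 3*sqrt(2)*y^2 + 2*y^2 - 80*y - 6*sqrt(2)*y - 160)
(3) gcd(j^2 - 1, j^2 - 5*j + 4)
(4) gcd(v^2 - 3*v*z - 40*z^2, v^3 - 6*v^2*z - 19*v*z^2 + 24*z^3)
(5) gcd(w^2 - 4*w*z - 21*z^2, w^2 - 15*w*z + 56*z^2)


(1) = d^2 - 5*d*z + 6*z^2
(2) = gcd((y + 7)*(y - 8*sqrt(2))*(y + 5*sqrt(2)), (y + 2)*(y - 8*sqrt(2))*(y + 5*sqrt(2))) = y^2 - 3*sqrt(2)*y - 80
(3) = gcd((j - 1)*(j + 1), (j - 4)*(j - 1)) = j - 1
(4) = gcd((v - 8*z)*(v + 5*z), (v - 8*z)*(v - z)*(v + 3*z)) = -v + 8*z
(5) = gcd((w - 7*z)*(w + 3*z), (w - 8*z)*(w - 7*z)) = -w + 7*z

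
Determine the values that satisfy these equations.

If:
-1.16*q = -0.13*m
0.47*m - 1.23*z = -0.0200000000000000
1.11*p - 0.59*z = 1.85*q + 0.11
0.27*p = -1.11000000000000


Then:
m = -10.82
p = -4.11
q = -1.21
z = -4.12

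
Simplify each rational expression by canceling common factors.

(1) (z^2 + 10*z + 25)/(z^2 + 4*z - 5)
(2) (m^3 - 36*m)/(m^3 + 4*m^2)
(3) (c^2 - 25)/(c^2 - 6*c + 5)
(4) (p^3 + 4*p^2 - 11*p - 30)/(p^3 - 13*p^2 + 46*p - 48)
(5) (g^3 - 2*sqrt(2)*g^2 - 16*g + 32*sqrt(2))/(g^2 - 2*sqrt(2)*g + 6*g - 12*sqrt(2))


(1) = (z + 5)/(z - 1)
(2) = (m^2 - 36)/(m^2 + 4*m)
(3) = (c + 5)/(c - 1)
(4) = (p^2 + 7*p + 10)/(p^2 - 10*p + 16)
(5) = (g^2 - 16)/(g + 6)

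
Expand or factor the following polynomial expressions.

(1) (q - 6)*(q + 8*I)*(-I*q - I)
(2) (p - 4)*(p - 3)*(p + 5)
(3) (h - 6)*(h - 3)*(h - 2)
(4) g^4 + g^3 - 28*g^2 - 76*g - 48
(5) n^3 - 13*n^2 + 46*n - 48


(1) = -I*q^3 + 8*q^2 + 5*I*q^2 - 40*q + 6*I*q - 48
(2) = p^3 - 2*p^2 - 23*p + 60
(3) = h^3 - 11*h^2 + 36*h - 36
(4) = (g - 6)*(g + 1)*(g + 2)*(g + 4)
(5) = (n - 8)*(n - 3)*(n - 2)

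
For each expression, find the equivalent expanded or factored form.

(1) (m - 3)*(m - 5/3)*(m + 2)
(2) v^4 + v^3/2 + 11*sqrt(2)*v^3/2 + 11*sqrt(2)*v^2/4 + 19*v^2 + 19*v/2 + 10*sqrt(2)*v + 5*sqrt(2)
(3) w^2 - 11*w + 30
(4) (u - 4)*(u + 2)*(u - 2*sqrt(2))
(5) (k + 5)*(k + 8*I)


(1) = m^3 - 8*m^2/3 - 13*m/3 + 10
(2) = (v + 1/2)*(v + sqrt(2))*(v + 2*sqrt(2))*(v + 5*sqrt(2)/2)
(3) = (w - 6)*(w - 5)
(4) = u^3 - 2*sqrt(2)*u^2 - 2*u^2 - 8*u + 4*sqrt(2)*u + 16*sqrt(2)
(5) = k^2 + 5*k + 8*I*k + 40*I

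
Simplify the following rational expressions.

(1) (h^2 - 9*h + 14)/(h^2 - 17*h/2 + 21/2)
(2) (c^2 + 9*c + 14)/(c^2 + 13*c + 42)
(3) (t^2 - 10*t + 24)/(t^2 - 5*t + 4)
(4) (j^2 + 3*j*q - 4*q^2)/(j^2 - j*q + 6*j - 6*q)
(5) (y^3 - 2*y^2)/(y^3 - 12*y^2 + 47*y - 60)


(1) = (2*h - 4)/(2*h - 3)
(2) = (c + 2)/(c + 6)
(3) = (t - 6)/(t - 1)
(4) = (j + 4*q)/(j + 6)
(5) = (y^3 - 2*y^2)/(y^3 - 12*y^2 + 47*y - 60)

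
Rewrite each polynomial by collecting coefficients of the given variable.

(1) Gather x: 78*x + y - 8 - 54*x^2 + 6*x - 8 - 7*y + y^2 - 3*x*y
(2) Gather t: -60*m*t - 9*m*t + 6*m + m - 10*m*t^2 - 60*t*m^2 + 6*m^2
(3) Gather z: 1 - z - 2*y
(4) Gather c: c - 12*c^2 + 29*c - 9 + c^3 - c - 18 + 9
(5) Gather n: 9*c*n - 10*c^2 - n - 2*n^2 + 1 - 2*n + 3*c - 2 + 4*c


(1) = -54*x^2 + x*(84 - 3*y) + y^2 - 6*y - 16
(2) = 6*m^2 - 10*m*t^2 + 7*m + t*(-60*m^2 - 69*m)
(3) = -2*y - z + 1
(4) = c^3 - 12*c^2 + 29*c - 18
(5) = -10*c^2 + 7*c - 2*n^2 + n*(9*c - 3) - 1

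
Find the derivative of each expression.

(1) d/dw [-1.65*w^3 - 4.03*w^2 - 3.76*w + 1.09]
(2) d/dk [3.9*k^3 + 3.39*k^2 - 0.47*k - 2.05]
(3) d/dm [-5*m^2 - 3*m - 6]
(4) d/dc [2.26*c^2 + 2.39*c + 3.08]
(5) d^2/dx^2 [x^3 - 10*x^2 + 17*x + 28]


(1) = -4.95*w^2 - 8.06*w - 3.76
(2) = 11.7*k^2 + 6.78*k - 0.47
(3) = -10*m - 3
(4) = 4.52*c + 2.39
(5) = 6*x - 20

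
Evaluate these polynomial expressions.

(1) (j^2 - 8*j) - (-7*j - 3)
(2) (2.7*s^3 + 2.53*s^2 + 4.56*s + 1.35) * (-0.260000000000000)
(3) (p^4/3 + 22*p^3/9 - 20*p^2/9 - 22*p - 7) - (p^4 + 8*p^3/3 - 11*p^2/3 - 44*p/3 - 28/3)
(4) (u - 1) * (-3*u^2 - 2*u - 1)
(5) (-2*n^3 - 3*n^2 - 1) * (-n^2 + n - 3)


(1) = j^2 - j + 3
(2) = -0.702*s^3 - 0.6578*s^2 - 1.1856*s - 0.351
(3) = -2*p^4/3 - 2*p^3/9 + 13*p^2/9 - 22*p/3 + 7/3
(4) = -3*u^3 + u^2 + u + 1
(5) = 2*n^5 + n^4 + 3*n^3 + 10*n^2 - n + 3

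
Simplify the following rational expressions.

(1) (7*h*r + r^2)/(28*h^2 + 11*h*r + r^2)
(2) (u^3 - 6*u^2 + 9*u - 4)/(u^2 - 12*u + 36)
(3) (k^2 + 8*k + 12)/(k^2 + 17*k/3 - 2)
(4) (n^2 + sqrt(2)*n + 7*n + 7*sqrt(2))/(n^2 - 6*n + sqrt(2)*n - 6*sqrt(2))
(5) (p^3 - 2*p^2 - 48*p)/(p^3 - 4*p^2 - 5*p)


(1) = r/(4*h + r)
(2) = (u^3 - 6*u^2 + 9*u - 4)/(u^2 - 12*u + 36)
(3) = (3*k + 6)/(3*k - 1)
(4) = (n + 7)/(n - 6)
(5) = (p^2 - 2*p - 48)/(p^2 - 4*p - 5)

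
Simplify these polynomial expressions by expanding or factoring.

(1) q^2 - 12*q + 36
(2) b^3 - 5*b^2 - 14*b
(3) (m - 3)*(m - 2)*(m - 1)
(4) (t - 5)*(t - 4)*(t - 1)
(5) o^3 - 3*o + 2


(1) = (q - 6)^2
(2) = b*(b - 7)*(b + 2)
(3) = m^3 - 6*m^2 + 11*m - 6
(4) = t^3 - 10*t^2 + 29*t - 20
(5) = (o - 1)^2*(o + 2)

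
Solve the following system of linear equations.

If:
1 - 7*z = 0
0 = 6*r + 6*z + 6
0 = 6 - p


Then:
p = 6
r = -8/7
z = 1/7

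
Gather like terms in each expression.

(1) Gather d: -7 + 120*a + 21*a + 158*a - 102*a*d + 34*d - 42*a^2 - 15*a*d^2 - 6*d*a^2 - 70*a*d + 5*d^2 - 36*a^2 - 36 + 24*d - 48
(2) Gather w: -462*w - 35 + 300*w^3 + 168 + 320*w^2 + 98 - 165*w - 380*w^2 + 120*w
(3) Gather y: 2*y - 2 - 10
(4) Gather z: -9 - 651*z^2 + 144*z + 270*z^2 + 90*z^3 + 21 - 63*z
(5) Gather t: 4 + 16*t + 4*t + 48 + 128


(1) = -78*a^2 + 299*a + d^2*(5 - 15*a) + d*(-6*a^2 - 172*a + 58) - 91
(2) = 300*w^3 - 60*w^2 - 507*w + 231
(3) = 2*y - 12
(4) = 90*z^3 - 381*z^2 + 81*z + 12
(5) = 20*t + 180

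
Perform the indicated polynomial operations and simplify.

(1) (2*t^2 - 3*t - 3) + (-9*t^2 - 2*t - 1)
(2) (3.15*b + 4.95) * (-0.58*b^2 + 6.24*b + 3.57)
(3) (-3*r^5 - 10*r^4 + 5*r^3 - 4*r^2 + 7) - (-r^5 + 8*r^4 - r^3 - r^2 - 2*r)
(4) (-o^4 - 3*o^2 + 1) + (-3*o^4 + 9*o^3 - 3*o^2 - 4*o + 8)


(1) = -7*t^2 - 5*t - 4
(2) = -1.827*b^3 + 16.785*b^2 + 42.1335*b + 17.6715
(3) = -2*r^5 - 18*r^4 + 6*r^3 - 3*r^2 + 2*r + 7
(4) = -4*o^4 + 9*o^3 - 6*o^2 - 4*o + 9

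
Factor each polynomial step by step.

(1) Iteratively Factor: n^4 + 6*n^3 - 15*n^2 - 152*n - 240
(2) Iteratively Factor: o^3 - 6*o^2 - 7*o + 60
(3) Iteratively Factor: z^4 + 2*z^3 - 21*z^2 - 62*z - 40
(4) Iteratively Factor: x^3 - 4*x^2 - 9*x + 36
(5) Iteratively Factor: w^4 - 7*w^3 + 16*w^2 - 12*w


(1) = (n - 5)*(n^3 + 11*n^2 + 40*n + 48) = (n - 5)*(n + 4)*(n^2 + 7*n + 12) = (n - 5)*(n + 4)^2*(n + 3)
(2) = (o - 5)*(o^2 - o - 12) = (o - 5)*(o - 4)*(o + 3)
(3) = (z + 2)*(z^3 - 21*z - 20) = (z + 1)*(z + 2)*(z^2 - z - 20) = (z - 5)*(z + 1)*(z + 2)*(z + 4)
(4) = (x - 3)*(x^2 - x - 12) = (x - 4)*(x - 3)*(x + 3)
(5) = (w)*(w^3 - 7*w^2 + 16*w - 12) = w*(w - 3)*(w^2 - 4*w + 4) = w*(w - 3)*(w - 2)*(w - 2)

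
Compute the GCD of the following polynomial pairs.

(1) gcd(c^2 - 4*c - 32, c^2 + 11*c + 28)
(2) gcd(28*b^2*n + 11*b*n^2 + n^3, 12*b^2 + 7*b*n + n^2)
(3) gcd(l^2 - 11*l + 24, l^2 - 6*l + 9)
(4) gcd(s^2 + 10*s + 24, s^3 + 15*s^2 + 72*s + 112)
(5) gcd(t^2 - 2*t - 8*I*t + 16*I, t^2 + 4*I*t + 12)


(1) = c + 4
(2) = 4*b + n
(3) = l - 3
(4) = gcd((s + 4)*(s + 6), (s + 4)^2*(s + 7)) = s + 4
(5) = gcd((t - 2)*(t - 8*I), (t - 2*I)*(t + 6*I)) = 1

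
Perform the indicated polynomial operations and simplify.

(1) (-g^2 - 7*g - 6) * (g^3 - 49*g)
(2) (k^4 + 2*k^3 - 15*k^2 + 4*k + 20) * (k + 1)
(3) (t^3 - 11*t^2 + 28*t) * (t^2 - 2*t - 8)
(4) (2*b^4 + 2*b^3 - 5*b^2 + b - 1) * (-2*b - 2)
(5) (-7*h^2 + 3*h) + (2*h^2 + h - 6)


(1) = -g^5 - 7*g^4 + 43*g^3 + 343*g^2 + 294*g
(2) = k^5 + 3*k^4 - 13*k^3 - 11*k^2 + 24*k + 20
(3) = t^5 - 13*t^4 + 42*t^3 + 32*t^2 - 224*t
(4) = -4*b^5 - 8*b^4 + 6*b^3 + 8*b^2 + 2
(5) = -5*h^2 + 4*h - 6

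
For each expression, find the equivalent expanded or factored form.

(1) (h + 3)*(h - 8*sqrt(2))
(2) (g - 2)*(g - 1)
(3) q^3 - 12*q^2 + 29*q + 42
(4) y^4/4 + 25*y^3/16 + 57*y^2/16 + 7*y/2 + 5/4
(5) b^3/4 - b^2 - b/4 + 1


(1) = h^2 - 8*sqrt(2)*h + 3*h - 24*sqrt(2)
(2) = g^2 - 3*g + 2
(3) = (q - 7)*(q - 6)*(q + 1)
(4) = (y/4 + 1/2)*(y + 1)*(y + 5/4)*(y + 2)
(5) = (b/4 + 1/4)*(b - 4)*(b - 1)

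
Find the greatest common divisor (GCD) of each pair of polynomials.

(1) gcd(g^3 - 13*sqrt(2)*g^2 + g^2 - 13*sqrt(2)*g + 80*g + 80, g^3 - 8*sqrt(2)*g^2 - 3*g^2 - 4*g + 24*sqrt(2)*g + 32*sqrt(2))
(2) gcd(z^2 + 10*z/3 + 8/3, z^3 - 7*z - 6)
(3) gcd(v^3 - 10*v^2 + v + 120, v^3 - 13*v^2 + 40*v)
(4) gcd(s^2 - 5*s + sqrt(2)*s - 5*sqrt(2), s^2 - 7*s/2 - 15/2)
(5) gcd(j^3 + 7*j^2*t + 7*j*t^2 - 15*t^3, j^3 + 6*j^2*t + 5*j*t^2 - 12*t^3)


(1) = gcd((g + 1)*(g - 8*sqrt(2))*(g - 5*sqrt(2)), (g - 4)*(g + 1)*(g - 8*sqrt(2))) = g^2 + g*(1 - 8*sqrt(2)) - 8*sqrt(2)
(2) = gcd((z + 4/3)*(z + 2), (z - 3)*(z + 1)*(z + 2)) = z + 2
(3) = gcd((v - 8)*(v - 5)*(v + 3), v*(v - 8)*(v - 5)) = v^2 - 13*v + 40
(4) = s - 5
(5) = -j^2 - 2*j*t + 3*t^2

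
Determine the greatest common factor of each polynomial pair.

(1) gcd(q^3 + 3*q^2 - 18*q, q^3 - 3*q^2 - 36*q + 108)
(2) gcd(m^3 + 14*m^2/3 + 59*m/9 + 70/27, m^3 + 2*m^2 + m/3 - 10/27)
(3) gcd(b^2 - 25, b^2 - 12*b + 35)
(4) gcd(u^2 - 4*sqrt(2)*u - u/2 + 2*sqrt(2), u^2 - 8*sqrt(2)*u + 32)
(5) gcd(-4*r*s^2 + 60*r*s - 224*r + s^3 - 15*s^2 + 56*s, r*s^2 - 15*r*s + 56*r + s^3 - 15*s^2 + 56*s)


(1) = gcd(q*(q - 3)*(q + 6), (q - 6)*(q - 3)*(q + 6)) = q^2 + 3*q - 18
(2) = gcd((m + 2/3)*(m + 5/3)*(m + 7/3), (m - 1/3)*(m + 2/3)*(m + 5/3)) = m^2 + 7*m/3 + 10/9
(3) = gcd((b - 5)*(b + 5), (b - 7)*(b - 5)) = b - 5
(4) = gcd((u - 1/2)*(u - 4*sqrt(2)), (u - 4*sqrt(2))^2) = u - 4*sqrt(2)
(5) = gcd((-4*r + s)*(s - 8)*(s - 7), (r + s)*(s - 8)*(s - 7)) = s^2 - 15*s + 56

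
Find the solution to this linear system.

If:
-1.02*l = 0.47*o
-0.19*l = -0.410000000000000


Then:
l = 2.16
o = -4.68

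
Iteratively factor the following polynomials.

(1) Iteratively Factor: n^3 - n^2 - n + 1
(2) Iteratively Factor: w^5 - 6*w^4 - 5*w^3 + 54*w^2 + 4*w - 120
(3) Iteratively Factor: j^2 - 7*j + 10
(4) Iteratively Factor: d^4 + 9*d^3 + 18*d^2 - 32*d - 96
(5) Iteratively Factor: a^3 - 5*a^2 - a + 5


(1) = (n - 1)*(n^2 - 1) = (n - 1)*(n + 1)*(n - 1)
(2) = (w + 2)*(w^4 - 8*w^3 + 11*w^2 + 32*w - 60) = (w - 5)*(w + 2)*(w^3 - 3*w^2 - 4*w + 12) = (w - 5)*(w + 2)^2*(w^2 - 5*w + 6) = (w - 5)*(w - 2)*(w + 2)^2*(w - 3)
(3) = (j - 5)*(j - 2)
(4) = (d + 4)*(d^3 + 5*d^2 - 2*d - 24) = (d + 3)*(d + 4)*(d^2 + 2*d - 8) = (d + 3)*(d + 4)^2*(d - 2)
(5) = (a - 5)*(a^2 - 1) = (a - 5)*(a + 1)*(a - 1)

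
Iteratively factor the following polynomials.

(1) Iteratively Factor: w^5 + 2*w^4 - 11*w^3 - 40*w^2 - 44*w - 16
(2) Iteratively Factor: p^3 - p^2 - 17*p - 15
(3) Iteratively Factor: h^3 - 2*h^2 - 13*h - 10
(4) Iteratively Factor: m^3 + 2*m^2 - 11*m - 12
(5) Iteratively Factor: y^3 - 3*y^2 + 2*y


(1) = (w + 1)*(w^4 + w^3 - 12*w^2 - 28*w - 16) = (w - 4)*(w + 1)*(w^3 + 5*w^2 + 8*w + 4) = (w - 4)*(w + 1)*(w + 2)*(w^2 + 3*w + 2) = (w - 4)*(w + 1)^2*(w + 2)*(w + 2)
(2) = (p - 5)*(p^2 + 4*p + 3) = (p - 5)*(p + 3)*(p + 1)
(3) = (h + 2)*(h^2 - 4*h - 5) = (h + 1)*(h + 2)*(h - 5)
(4) = (m + 4)*(m^2 - 2*m - 3) = (m - 3)*(m + 4)*(m + 1)
(5) = (y)*(y^2 - 3*y + 2) = y*(y - 1)*(y - 2)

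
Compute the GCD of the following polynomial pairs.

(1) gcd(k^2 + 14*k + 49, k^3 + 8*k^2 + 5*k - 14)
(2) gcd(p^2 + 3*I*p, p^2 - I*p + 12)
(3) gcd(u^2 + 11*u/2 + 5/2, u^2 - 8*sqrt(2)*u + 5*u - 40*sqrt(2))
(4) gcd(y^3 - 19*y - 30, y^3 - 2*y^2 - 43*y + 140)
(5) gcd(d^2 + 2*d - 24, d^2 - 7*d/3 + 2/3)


(1) = k + 7
(2) = gcd(p*(p + 3*I), (p - 4*I)*(p + 3*I)) = p + 3*I
(3) = gcd((u + 1/2)*(u + 5), (u + 5)*(u - 8*sqrt(2))) = u + 5
(4) = y - 5
(5) = 1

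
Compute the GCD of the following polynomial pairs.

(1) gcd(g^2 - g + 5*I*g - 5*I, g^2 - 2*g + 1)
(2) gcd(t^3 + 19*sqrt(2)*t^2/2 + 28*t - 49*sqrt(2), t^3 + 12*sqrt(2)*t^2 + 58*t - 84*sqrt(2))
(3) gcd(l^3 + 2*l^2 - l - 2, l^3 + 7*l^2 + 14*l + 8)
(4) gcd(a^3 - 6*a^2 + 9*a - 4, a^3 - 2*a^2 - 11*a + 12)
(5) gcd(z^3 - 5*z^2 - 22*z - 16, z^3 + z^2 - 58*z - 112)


(1) = g - 1
(2) = gcd((t - sqrt(2))*(t + 7*sqrt(2)/2)*(t + 7*sqrt(2)), (t - sqrt(2))*(t + 6*sqrt(2))*(t + 7*sqrt(2))) = t^2 + 6*sqrt(2)*t - 14
(3) = gcd((l - 1)*(l + 1)*(l + 2), (l + 1)*(l + 2)*(l + 4)) = l^2 + 3*l + 2
(4) = a^2 - 5*a + 4
(5) = gcd((z - 8)*(z + 1)*(z + 2), (z - 8)*(z + 2)*(z + 7)) = z^2 - 6*z - 16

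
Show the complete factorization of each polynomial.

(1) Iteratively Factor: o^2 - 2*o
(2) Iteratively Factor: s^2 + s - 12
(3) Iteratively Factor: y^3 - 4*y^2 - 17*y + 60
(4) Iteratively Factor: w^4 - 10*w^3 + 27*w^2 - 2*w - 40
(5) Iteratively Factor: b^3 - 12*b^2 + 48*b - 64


(1) = (o)*(o - 2)
(2) = (s - 3)*(s + 4)
(3) = (y - 5)*(y^2 + y - 12) = (y - 5)*(y - 3)*(y + 4)
(4) = (w - 5)*(w^3 - 5*w^2 + 2*w + 8) = (w - 5)*(w + 1)*(w^2 - 6*w + 8) = (w - 5)*(w - 2)*(w + 1)*(w - 4)
(5) = (b - 4)*(b^2 - 8*b + 16) = (b - 4)^2*(b - 4)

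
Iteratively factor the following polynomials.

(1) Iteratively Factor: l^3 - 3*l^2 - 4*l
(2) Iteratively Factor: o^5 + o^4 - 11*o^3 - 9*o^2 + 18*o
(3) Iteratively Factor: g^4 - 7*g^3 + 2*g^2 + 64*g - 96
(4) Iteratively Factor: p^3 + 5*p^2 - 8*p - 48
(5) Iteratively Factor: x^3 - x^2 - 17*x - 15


(1) = (l - 4)*(l^2 + l) = l*(l - 4)*(l + 1)
(2) = (o)*(o^4 + o^3 - 11*o^2 - 9*o + 18) = o*(o + 3)*(o^3 - 2*o^2 - 5*o + 6) = o*(o - 3)*(o + 3)*(o^2 + o - 2) = o*(o - 3)*(o + 2)*(o + 3)*(o - 1)
(3) = (g - 4)*(g^3 - 3*g^2 - 10*g + 24) = (g - 4)*(g - 2)*(g^2 - g - 12) = (g - 4)^2*(g - 2)*(g + 3)
(4) = (p + 4)*(p^2 + p - 12) = (p + 4)^2*(p - 3)
(5) = (x + 3)*(x^2 - 4*x - 5) = (x - 5)*(x + 3)*(x + 1)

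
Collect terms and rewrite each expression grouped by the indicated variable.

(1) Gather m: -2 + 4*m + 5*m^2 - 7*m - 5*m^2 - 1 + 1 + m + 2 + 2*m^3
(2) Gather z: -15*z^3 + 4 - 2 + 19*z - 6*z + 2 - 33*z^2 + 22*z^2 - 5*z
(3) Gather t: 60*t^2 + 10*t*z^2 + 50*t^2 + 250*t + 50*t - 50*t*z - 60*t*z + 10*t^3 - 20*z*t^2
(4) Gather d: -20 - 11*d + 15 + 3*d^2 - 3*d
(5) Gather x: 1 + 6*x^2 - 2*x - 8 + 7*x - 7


(1) = 2*m^3 - 2*m
(2) = -15*z^3 - 11*z^2 + 8*z + 4
(3) = 10*t^3 + t^2*(110 - 20*z) + t*(10*z^2 - 110*z + 300)
(4) = 3*d^2 - 14*d - 5
(5) = 6*x^2 + 5*x - 14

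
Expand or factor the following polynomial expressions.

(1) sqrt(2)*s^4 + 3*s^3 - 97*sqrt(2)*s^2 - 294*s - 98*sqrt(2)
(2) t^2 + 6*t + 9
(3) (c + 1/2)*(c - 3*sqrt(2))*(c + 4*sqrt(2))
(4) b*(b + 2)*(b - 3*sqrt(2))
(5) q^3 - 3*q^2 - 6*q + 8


(1) = (s - 7*sqrt(2))*(s + sqrt(2))*(s + 7*sqrt(2))*(sqrt(2)*s + 1)
(2) = (t + 3)^2
(3) = c^3 + c^2/2 + sqrt(2)*c^2 - 24*c + sqrt(2)*c/2 - 12
(4) = b^3 - 3*sqrt(2)*b^2 + 2*b^2 - 6*sqrt(2)*b
(5) = (q - 4)*(q - 1)*(q + 2)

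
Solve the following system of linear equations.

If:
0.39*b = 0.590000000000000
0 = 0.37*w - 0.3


Then:
b = 1.51
w = 0.81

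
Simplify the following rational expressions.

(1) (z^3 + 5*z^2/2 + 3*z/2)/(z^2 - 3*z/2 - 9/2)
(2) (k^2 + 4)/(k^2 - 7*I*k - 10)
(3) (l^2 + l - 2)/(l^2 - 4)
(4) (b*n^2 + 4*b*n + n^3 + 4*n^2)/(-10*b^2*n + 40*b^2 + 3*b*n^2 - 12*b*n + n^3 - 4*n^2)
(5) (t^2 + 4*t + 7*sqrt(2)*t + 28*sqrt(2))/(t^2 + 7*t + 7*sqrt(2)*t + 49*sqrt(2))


(1) = (z^2 + z)/(z - 3)
(2) = (k + 2*I)/(k - 5*I)
(3) = (l - 1)/(l - 2)
(4) = (-b*n^2 - 4*b*n - n^3 - 4*n^2)/(10*b^2*n - 40*b^2 - 3*b*n^2 + 12*b*n - n^3 + 4*n^2)
(5) = (t + 4)/(t + 7)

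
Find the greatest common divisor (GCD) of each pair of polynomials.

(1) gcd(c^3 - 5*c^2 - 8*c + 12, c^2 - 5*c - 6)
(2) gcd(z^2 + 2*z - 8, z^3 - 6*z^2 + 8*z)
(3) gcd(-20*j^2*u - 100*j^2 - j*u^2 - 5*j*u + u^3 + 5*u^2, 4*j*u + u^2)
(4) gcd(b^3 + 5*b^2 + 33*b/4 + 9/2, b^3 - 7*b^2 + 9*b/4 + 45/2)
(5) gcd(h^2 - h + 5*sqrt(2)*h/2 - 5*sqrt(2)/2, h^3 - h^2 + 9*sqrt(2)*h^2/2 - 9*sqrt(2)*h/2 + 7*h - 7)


(1) = c - 6
(2) = gcd((z - 2)*(z + 4), z*(z - 4)*(z - 2)) = z - 2
(3) = 4*j + u
(4) = b + 3/2
(5) = gcd((h - 1)*(h + 5*sqrt(2)/2), (h - 1)*(h + sqrt(2))*(h + 7*sqrt(2)/2)) = h - 1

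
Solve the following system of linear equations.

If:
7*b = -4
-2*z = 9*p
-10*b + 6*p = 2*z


Then:
b = -4/7
p = -8/21
z = 12/7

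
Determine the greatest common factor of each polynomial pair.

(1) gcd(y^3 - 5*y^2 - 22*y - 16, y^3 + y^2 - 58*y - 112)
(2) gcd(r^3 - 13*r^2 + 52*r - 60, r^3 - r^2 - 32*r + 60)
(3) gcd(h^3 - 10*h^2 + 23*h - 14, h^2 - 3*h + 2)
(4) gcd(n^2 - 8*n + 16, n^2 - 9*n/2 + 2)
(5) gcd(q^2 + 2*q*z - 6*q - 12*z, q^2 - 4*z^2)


(1) = y^2 - 6*y - 16
(2) = gcd((r - 6)*(r - 5)*(r - 2), (r - 5)*(r - 2)*(r + 6)) = r^2 - 7*r + 10
(3) = h^2 - 3*h + 2
(4) = n - 4
(5) = gcd((q - 6)*(q + 2*z), (q - 2*z)*(q + 2*z)) = q + 2*z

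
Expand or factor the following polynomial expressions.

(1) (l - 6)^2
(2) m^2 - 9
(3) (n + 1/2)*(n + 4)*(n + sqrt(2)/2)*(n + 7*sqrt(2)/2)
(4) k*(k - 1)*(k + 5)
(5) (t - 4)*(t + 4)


(1) = l^2 - 12*l + 36
(2) = (m - 3)*(m + 3)
(3) = n^4 + 9*n^3/2 + 4*sqrt(2)*n^3 + 11*n^2/2 + 18*sqrt(2)*n^2 + 8*sqrt(2)*n + 63*n/4 + 7
(4) = k^3 + 4*k^2 - 5*k
(5) = t^2 - 16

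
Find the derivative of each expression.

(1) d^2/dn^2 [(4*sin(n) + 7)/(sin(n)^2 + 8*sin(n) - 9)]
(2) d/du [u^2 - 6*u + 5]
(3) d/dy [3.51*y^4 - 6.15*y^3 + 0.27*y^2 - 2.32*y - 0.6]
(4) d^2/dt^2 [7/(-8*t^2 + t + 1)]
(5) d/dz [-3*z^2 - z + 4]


(1) = -(4*sin(n)^4 + 376*sin(n)^2 + 1322*sin(n) + 1598)/((sin(n) - 1)^2*(sin(n) + 9)^3)
(2) = 2*u - 6
(3) = 14.04*y^3 - 18.45*y^2 + 0.54*y - 2.32
(4) = 14*(-64*t^2 + 8*t + (16*t - 1)^2 + 8)/(-8*t^2 + t + 1)^3
(5) = -6*z - 1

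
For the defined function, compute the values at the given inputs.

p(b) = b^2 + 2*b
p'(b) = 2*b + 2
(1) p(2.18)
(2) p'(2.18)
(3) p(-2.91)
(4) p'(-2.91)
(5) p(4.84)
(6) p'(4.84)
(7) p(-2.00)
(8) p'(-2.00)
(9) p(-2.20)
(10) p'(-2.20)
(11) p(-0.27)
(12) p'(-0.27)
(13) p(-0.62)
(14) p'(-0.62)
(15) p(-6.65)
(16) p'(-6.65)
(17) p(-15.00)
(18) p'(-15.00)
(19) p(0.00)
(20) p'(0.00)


(1) = 9.11
(2) = 6.36
(3) = 2.65
(4) = -3.82
(5) = 33.11
(6) = 11.68
(7) = 0.00
(8) = -2.00
(9) = 0.44
(10) = -2.40
(11) = -0.47
(12) = 1.46
(13) = -0.86
(14) = 0.76
(15) = 30.92
(16) = -11.30
(17) = 195.00
(18) = -28.00
(19) = 0.00
(20) = 2.00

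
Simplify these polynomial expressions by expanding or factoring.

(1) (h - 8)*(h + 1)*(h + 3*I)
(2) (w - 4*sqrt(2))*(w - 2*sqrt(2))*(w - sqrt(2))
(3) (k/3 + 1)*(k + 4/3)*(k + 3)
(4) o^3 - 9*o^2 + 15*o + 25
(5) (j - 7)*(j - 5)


(1) = h^3 - 7*h^2 + 3*I*h^2 - 8*h - 21*I*h - 24*I
(2) = w^3 - 7*sqrt(2)*w^2 + 28*w - 16*sqrt(2)
(3) = k^3/3 + 22*k^2/9 + 17*k/3 + 4
(4) = (o - 5)^2*(o + 1)
(5) = j^2 - 12*j + 35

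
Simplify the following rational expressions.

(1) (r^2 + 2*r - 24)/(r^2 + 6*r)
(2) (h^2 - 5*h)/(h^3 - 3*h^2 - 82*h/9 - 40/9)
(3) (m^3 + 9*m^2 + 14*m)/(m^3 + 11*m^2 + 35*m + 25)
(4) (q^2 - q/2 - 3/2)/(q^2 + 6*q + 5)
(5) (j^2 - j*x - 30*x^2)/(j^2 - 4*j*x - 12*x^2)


(1) = (r - 4)/r
(2) = 9*h/(9*h^2 + 18*h + 8)
(3) = (m^3 + 9*m^2 + 14*m)/(m^3 + 11*m^2 + 35*m + 25)
(4) = (2*q - 3)/(2*q + 10)
(5) = (j + 5*x)/(j + 2*x)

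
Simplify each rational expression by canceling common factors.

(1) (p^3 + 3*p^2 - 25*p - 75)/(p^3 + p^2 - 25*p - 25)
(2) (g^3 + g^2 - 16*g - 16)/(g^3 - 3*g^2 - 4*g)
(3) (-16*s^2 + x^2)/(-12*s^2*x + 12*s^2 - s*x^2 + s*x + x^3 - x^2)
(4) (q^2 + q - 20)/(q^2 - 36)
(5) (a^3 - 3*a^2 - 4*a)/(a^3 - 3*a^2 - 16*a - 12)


(1) = (p + 3)/(p + 1)
(2) = (g + 4)/g
(3) = (4*s + x)/(3*s*x - 3*s + x^2 - x)
(4) = (q^2 + q - 20)/(q^2 - 36)
(5) = (a^2 - 4*a)/(a^2 - 4*a - 12)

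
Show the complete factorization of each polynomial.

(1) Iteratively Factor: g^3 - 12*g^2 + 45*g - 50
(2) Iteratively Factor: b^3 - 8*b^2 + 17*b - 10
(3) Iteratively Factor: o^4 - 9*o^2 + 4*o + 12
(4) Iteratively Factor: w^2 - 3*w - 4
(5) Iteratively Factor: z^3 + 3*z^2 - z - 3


(1) = (g - 5)*(g^2 - 7*g + 10) = (g - 5)^2*(g - 2)
(2) = (b - 2)*(b^2 - 6*b + 5) = (b - 5)*(b - 2)*(b - 1)
(3) = (o + 3)*(o^3 - 3*o^2 + 4) = (o - 2)*(o + 3)*(o^2 - o - 2) = (o - 2)^2*(o + 3)*(o + 1)
(4) = (w - 4)*(w + 1)
(5) = (z + 3)*(z^2 - 1) = (z - 1)*(z + 3)*(z + 1)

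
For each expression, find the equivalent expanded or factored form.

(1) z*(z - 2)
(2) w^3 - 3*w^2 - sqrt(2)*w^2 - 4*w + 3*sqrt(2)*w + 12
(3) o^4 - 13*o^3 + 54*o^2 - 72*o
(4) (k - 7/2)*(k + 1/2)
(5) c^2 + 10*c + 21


(1) = z^2 - 2*z
(2) = (w - 3)*(w - 2*sqrt(2))*(w + sqrt(2))
(3) = o*(o - 6)*(o - 4)*(o - 3)
(4) = k^2 - 3*k - 7/4
(5) = (c + 3)*(c + 7)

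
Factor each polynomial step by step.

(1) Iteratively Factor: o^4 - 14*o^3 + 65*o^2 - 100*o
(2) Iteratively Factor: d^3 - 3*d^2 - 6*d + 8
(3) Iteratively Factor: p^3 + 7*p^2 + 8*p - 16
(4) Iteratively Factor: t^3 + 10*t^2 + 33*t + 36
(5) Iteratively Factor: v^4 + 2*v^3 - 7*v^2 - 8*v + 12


(1) = (o - 4)*(o^3 - 10*o^2 + 25*o) = (o - 5)*(o - 4)*(o^2 - 5*o) = (o - 5)^2*(o - 4)*(o)
(2) = (d - 4)*(d^2 + d - 2) = (d - 4)*(d + 2)*(d - 1)
(3) = (p + 4)*(p^2 + 3*p - 4) = (p - 1)*(p + 4)*(p + 4)
(4) = (t + 4)*(t^2 + 6*t + 9) = (t + 3)*(t + 4)*(t + 3)
(5) = (v - 2)*(v^3 + 4*v^2 + v - 6) = (v - 2)*(v - 1)*(v^2 + 5*v + 6) = (v - 2)*(v - 1)*(v + 2)*(v + 3)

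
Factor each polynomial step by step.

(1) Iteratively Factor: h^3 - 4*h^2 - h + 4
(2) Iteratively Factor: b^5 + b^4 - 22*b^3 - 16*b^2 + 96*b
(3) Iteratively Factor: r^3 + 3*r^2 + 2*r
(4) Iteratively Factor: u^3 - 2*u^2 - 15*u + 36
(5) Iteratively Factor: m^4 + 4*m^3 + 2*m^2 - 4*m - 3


(1) = (h - 1)*(h^2 - 3*h - 4) = (h - 4)*(h - 1)*(h + 1)
(2) = (b + 3)*(b^4 - 2*b^3 - 16*b^2 + 32*b) = (b + 3)*(b + 4)*(b^3 - 6*b^2 + 8*b) = b*(b + 3)*(b + 4)*(b^2 - 6*b + 8) = b*(b - 2)*(b + 3)*(b + 4)*(b - 4)
(3) = (r + 1)*(r^2 + 2*r) = r*(r + 1)*(r + 2)
(4) = (u - 3)*(u^2 + u - 12) = (u - 3)*(u + 4)*(u - 3)
(5) = (m + 1)*(m^3 + 3*m^2 - m - 3) = (m + 1)*(m + 3)*(m^2 - 1) = (m - 1)*(m + 1)*(m + 3)*(m + 1)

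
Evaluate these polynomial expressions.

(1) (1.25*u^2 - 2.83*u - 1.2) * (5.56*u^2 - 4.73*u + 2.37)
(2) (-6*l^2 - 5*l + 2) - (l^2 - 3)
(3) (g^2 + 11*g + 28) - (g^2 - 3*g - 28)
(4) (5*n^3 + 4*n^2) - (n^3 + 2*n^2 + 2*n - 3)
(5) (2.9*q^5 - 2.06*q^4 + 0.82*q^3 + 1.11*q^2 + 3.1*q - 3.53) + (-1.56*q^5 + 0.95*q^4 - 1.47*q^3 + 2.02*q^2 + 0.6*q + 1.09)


(1) = 6.95*u^4 - 21.6473*u^3 + 9.6764*u^2 - 1.0311*u - 2.844
(2) = -7*l^2 - 5*l + 5
(3) = 14*g + 56
(4) = 4*n^3 + 2*n^2 - 2*n + 3
(5) = 1.34*q^5 - 1.11*q^4 - 0.65*q^3 + 3.13*q^2 + 3.7*q - 2.44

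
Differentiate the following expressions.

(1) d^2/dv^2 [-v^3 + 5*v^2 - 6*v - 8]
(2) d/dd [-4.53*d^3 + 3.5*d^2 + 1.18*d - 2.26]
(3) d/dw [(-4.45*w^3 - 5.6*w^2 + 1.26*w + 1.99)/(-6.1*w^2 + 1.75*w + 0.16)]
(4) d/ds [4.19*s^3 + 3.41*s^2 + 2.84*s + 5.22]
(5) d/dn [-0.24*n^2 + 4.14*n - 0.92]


(1) = 10 - 6*v
(2) = -13.59*d^2 + 7.0*d + 1.18
(3) = (27.145*w^4 - 15.575*w^3 - 4.25*w^2 + 22.486*w - 3.2809)/(37.21*w^4 - 21.35*w^3 + 1.1105*w^2 + 0.56*w + 0.0256)
(4) = 12.57*s^2 + 6.82*s + 2.84
(5) = 4.14 - 0.48*n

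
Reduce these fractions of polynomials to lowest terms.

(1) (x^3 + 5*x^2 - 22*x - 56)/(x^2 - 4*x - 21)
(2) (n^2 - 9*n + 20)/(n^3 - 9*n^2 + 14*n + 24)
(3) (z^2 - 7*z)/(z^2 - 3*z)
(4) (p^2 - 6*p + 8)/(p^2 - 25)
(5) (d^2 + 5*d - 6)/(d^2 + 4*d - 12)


(1) = (x^3 + 5*x^2 - 22*x - 56)/(x^2 - 4*x - 21)
(2) = (n - 5)/(n^2 - 5*n - 6)
(3) = (z - 7)/(z - 3)
(4) = (p^2 - 6*p + 8)/(p^2 - 25)
(5) = (d - 1)/(d - 2)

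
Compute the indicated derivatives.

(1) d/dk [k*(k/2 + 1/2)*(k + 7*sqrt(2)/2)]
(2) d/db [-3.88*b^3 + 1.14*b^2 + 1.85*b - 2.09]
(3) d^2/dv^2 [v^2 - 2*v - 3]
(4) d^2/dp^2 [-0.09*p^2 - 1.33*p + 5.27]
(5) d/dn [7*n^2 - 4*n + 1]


(1) = 3*k^2/2 + k + 7*sqrt(2)*k/2 + 7*sqrt(2)/4
(2) = -11.64*b^2 + 2.28*b + 1.85
(3) = 2
(4) = -0.180000000000000
(5) = 14*n - 4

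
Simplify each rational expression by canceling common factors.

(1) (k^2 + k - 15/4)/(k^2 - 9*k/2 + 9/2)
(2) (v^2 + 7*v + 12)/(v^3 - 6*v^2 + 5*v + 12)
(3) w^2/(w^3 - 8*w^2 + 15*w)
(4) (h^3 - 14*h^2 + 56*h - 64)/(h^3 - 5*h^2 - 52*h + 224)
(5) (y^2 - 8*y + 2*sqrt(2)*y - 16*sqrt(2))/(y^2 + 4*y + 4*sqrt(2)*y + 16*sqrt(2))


(1) = (2*k + 5)/(2*k - 6)
(2) = (v^2 + 7*v + 12)/(v^3 - 6*v^2 + 5*v + 12)
(3) = w/(w^2 - 8*w + 15)
(4) = (h - 2)/(h + 7)
(5) = (y^2 + y*(-8 + 2*sqrt(2)) - 16*sqrt(2))/(y^2 + y*(4 + 4*sqrt(2)) + 16*sqrt(2))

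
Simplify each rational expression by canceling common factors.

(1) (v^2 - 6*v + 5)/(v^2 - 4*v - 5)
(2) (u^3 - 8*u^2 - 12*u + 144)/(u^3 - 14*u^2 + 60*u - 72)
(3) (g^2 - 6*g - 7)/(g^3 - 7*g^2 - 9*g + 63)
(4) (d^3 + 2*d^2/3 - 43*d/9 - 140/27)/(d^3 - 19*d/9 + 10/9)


(1) = (v - 1)/(v + 1)
(2) = (u + 4)/(u - 2)
(3) = (g + 1)/(g^2 - 9)
(4) = (9*d^2 - 9*d - 28)/(9*d^2 - 15*d + 6)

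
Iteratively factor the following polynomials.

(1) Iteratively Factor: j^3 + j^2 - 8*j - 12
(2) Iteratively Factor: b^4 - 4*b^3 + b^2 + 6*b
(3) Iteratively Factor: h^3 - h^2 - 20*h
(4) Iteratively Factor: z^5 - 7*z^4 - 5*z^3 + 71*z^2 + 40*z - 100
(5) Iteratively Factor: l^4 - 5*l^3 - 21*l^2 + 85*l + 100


(1) = (j - 3)*(j^2 + 4*j + 4) = (j - 3)*(j + 2)*(j + 2)
(2) = (b - 3)*(b^3 - b^2 - 2*b) = (b - 3)*(b + 1)*(b^2 - 2*b) = b*(b - 3)*(b + 1)*(b - 2)
(3) = (h - 5)*(h^2 + 4*h) = (h - 5)*(h + 4)*(h)
(4) = (z + 2)*(z^4 - 9*z^3 + 13*z^2 + 45*z - 50) = (z - 1)*(z + 2)*(z^3 - 8*z^2 + 5*z + 50) = (z - 1)*(z + 2)^2*(z^2 - 10*z + 25) = (z - 5)*(z - 1)*(z + 2)^2*(z - 5)
(5) = (l + 4)*(l^3 - 9*l^2 + 15*l + 25) = (l - 5)*(l + 4)*(l^2 - 4*l - 5) = (l - 5)*(l + 1)*(l + 4)*(l - 5)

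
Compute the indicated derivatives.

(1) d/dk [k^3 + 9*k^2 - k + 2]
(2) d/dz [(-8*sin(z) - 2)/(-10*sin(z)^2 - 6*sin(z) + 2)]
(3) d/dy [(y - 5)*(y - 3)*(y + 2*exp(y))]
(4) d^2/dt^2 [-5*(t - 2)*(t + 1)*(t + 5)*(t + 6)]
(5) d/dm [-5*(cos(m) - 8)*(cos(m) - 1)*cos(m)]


(1) = 3*k^2 + 18*k - 1
(2) = (-10*sin(z) + 10*cos(2*z) - 17)*cos(z)/(5*sin(z)^2 + 3*sin(z) - 1)^2
(3) = 2*y^2*exp(y) + 3*y^2 - 12*y*exp(y) - 16*y + 14*exp(y) + 15
(4) = -60*t^2 - 300*t - 170
(5) = 5*(3*cos(m)^2 - 18*cos(m) + 8)*sin(m)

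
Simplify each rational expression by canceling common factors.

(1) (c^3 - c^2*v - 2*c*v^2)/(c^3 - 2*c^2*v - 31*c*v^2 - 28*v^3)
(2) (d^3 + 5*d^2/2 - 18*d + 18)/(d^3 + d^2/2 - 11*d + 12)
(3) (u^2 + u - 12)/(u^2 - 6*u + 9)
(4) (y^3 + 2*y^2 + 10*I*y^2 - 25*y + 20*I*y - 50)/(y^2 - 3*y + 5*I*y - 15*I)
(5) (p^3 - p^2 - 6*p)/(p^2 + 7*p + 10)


(1) = (-c^2 + 2*c*v)/(-c^2 + 3*c*v + 28*v^2)
(2) = (d + 6)/(d + 4)
(3) = (u + 4)/(u - 3)
(4) = (y^2 + y*(2 + 5*I) + 10*I)/(y - 3)
(5) = (p^2 - 3*p)/(p + 5)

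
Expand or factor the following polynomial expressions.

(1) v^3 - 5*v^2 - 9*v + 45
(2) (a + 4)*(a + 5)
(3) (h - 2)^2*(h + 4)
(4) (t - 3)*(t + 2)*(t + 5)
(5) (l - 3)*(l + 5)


(1) = (v - 5)*(v - 3)*(v + 3)
(2) = a^2 + 9*a + 20
(3) = h^3 - 12*h + 16
(4) = t^3 + 4*t^2 - 11*t - 30
(5) = l^2 + 2*l - 15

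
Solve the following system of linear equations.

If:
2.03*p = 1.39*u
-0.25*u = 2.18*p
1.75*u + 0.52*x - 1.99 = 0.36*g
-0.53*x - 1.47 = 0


Then:
g = -9.53
p = 0.00
u = 0.00
x = -2.77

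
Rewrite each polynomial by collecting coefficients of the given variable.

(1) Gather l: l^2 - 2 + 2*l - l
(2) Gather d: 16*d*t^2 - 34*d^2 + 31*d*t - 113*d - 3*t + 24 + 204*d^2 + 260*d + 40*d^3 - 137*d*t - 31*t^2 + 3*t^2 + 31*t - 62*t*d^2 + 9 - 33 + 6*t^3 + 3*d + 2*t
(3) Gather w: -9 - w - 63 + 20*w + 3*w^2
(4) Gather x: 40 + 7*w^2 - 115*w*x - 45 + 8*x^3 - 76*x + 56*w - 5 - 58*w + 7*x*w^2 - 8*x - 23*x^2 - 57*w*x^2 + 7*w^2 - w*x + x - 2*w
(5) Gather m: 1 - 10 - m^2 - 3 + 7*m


(1) = l^2 + l - 2
(2) = 40*d^3 + d^2*(170 - 62*t) + d*(16*t^2 - 106*t + 150) + 6*t^3 - 28*t^2 + 30*t
(3) = 3*w^2 + 19*w - 72
(4) = 14*w^2 - 4*w + 8*x^3 + x^2*(-57*w - 23) + x*(7*w^2 - 116*w - 83) - 10
(5) = -m^2 + 7*m - 12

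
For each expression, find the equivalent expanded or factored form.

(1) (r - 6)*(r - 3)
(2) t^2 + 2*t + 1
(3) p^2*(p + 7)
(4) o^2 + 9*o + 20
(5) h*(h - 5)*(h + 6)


(1) = r^2 - 9*r + 18
(2) = (t + 1)^2
(3) = p^3 + 7*p^2
(4) = (o + 4)*(o + 5)
(5) = h^3 + h^2 - 30*h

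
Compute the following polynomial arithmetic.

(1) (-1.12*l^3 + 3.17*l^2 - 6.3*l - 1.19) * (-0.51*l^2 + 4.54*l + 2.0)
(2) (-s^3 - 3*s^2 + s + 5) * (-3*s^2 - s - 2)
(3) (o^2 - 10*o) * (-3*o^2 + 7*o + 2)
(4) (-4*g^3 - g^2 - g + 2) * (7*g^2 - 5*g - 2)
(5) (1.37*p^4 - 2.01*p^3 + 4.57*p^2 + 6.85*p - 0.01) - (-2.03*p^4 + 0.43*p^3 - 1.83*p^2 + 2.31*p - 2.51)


(1) = 0.5712*l^5 - 6.7015*l^4 + 15.3648*l^3 - 21.6551*l^2 - 18.0026*l - 2.38
(2) = 3*s^5 + 10*s^4 + 2*s^3 - 10*s^2 - 7*s - 10
(3) = -3*o^4 + 37*o^3 - 68*o^2 - 20*o
(4) = -28*g^5 + 13*g^4 + 6*g^3 + 21*g^2 - 8*g - 4
(5) = 3.4*p^4 - 2.44*p^3 + 6.4*p^2 + 4.54*p + 2.5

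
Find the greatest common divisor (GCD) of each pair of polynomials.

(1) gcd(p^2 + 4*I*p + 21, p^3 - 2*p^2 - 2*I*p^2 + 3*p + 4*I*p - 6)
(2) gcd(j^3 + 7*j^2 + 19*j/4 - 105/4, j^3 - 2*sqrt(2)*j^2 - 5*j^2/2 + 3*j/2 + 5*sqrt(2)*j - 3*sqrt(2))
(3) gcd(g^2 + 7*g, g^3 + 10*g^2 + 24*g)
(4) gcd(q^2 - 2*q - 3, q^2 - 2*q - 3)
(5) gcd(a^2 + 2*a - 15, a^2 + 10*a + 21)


(1) = p - 3*I
(2) = gcd((j - 3/2)*(j + 7/2)*(j + 5), (j - 3/2)*(j - 1)*(j - 2*sqrt(2))) = j - 3/2
(3) = gcd(g*(g + 7), g*(g + 4)*(g + 6)) = g
(4) = q^2 - 2*q - 3
(5) = gcd((a - 3)*(a + 5), (a + 3)*(a + 7)) = 1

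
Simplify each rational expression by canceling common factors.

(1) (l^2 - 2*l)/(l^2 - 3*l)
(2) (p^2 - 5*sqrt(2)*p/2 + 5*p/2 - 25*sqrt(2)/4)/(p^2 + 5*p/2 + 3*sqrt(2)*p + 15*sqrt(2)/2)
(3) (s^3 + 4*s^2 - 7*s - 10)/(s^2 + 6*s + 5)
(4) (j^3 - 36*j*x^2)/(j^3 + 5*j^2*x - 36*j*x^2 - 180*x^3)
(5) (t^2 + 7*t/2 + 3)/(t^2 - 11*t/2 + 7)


(1) = (l - 2)/(l - 3)
(2) = (8*p - 20*sqrt(2))/(8*p + 24*sqrt(2))
(3) = s - 2
(4) = j/(j + 5*x)
(5) = (2*t^2 + 7*t + 6)/(2*t^2 - 11*t + 14)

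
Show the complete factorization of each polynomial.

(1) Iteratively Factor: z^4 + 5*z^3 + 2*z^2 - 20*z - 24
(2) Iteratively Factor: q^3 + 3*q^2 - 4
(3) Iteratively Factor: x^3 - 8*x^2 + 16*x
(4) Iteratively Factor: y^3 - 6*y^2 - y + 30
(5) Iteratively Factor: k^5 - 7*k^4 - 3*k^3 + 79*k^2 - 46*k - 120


(1) = (z + 2)*(z^3 + 3*z^2 - 4*z - 12) = (z + 2)^2*(z^2 + z - 6) = (z - 2)*(z + 2)^2*(z + 3)
(2) = (q + 2)*(q^2 + q - 2) = (q + 2)^2*(q - 1)
(3) = (x - 4)*(x^2 - 4*x) = x*(x - 4)*(x - 4)
(4) = (y - 3)*(y^2 - 3*y - 10) = (y - 3)*(y + 2)*(y - 5)
(5) = (k - 4)*(k^4 - 3*k^3 - 15*k^2 + 19*k + 30) = (k - 4)*(k - 2)*(k^3 - k^2 - 17*k - 15) = (k - 4)*(k - 2)*(k + 3)*(k^2 - 4*k - 5) = (k - 5)*(k - 4)*(k - 2)*(k + 3)*(k + 1)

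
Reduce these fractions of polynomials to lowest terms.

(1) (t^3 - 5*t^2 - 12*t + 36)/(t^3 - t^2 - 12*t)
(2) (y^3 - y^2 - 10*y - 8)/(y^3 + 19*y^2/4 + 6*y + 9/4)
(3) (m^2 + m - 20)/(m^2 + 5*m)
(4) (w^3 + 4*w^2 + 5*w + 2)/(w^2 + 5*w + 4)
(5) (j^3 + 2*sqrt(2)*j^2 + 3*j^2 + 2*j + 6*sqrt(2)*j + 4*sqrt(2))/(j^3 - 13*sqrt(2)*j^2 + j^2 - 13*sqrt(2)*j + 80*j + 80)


(1) = (t^2 - 8*t + 12)/(t^2 - 4*t)
(2) = (4*y^2 - 8*y - 32)/(4*y^2 + 15*y + 9)
(3) = (m - 4)/m
(4) = (w^2 + 3*w + 2)/(w + 4)
(5) = (j^2 + j*(2 + 2*sqrt(2)) + 4*sqrt(2))/(j^2 - 13*sqrt(2)*j + 80)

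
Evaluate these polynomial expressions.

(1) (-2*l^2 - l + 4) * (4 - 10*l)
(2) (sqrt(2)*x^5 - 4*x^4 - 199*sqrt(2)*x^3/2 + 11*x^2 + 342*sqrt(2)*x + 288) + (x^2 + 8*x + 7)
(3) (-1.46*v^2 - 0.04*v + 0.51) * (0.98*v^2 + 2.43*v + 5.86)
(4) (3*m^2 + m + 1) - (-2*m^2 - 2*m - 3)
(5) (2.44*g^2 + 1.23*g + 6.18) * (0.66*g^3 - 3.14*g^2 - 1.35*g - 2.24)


(1) = 20*l^3 + 2*l^2 - 44*l + 16
(2) = sqrt(2)*x^5 - 4*x^4 - 199*sqrt(2)*x^3/2 + 12*x^2 + 8*x + 342*sqrt(2)*x + 295
(3) = -1.4308*v^4 - 3.587*v^3 - 8.153*v^2 + 1.0049*v + 2.9886
(4) = 5*m^2 + 3*m + 4
(5) = 1.6104*g^5 - 6.8498*g^4 - 3.0774*g^3 - 26.5313*g^2 - 11.0982*g - 13.8432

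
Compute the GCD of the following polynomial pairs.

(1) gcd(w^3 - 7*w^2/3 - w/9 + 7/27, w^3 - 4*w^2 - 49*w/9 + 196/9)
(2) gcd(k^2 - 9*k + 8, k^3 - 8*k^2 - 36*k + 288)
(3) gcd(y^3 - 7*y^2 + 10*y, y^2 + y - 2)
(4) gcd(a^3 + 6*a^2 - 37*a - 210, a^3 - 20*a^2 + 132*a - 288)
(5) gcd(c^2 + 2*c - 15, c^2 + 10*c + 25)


(1) = w - 7/3
(2) = gcd((k - 8)*(k - 1), (k - 8)*(k - 6)*(k + 6)) = k - 8
(3) = gcd(y*(y - 5)*(y - 2), (y - 1)*(y + 2)) = 1
(4) = a - 6
(5) = c + 5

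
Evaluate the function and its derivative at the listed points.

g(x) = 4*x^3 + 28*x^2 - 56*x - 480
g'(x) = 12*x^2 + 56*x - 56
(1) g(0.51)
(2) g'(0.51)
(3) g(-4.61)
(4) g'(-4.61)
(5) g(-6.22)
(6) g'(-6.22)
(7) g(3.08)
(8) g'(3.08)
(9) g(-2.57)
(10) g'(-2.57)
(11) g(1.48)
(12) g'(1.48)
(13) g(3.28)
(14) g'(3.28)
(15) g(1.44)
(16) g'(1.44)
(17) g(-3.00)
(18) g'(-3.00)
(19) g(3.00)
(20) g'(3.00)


(1) = -500.75
(2) = -24.32
(3) = -18.67
(4) = -59.13
(5) = -10.97
(6) = 59.94
(7) = -269.99
(8) = 230.32
(9) = -219.04
(10) = -120.66
(11) = -488.58
(12) = 53.16
(13) = -221.29
(14) = 256.78
(15) = -490.64
(16) = 49.52
(17) = -168.00
(18) = -116.00
(19) = -288.00
(20) = 220.00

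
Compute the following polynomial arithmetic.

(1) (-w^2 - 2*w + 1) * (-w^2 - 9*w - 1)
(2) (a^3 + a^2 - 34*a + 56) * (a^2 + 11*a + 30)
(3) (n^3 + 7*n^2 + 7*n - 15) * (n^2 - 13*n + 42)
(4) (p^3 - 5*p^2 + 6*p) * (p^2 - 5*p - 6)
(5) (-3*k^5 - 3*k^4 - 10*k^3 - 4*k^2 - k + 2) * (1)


(1) = w^4 + 11*w^3 + 18*w^2 - 7*w - 1
(2) = a^5 + 12*a^4 + 7*a^3 - 288*a^2 - 404*a + 1680
(3) = n^5 - 6*n^4 - 42*n^3 + 188*n^2 + 489*n - 630
(4) = p^5 - 10*p^4 + 25*p^3 - 36*p
(5) = -3*k^5 - 3*k^4 - 10*k^3 - 4*k^2 - k + 2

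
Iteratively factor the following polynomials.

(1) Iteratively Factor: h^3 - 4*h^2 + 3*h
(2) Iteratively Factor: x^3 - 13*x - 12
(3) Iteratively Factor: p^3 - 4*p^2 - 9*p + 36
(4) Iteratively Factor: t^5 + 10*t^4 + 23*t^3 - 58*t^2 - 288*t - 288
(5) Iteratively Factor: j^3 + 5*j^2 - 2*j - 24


(1) = (h - 3)*(h^2 - h) = (h - 3)*(h - 1)*(h)
(2) = (x + 1)*(x^2 - x - 12) = (x - 4)*(x + 1)*(x + 3)
(3) = (p - 3)*(p^2 - p - 12) = (p - 3)*(p + 3)*(p - 4)
(4) = (t + 4)*(t^4 + 6*t^3 - t^2 - 54*t - 72) = (t + 3)*(t + 4)*(t^3 + 3*t^2 - 10*t - 24) = (t - 3)*(t + 3)*(t + 4)*(t^2 + 6*t + 8) = (t - 3)*(t + 3)*(t + 4)^2*(t + 2)
(5) = (j + 3)*(j^2 + 2*j - 8) = (j + 3)*(j + 4)*(j - 2)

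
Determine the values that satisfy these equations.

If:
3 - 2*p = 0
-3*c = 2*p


Then:
c = -1
p = 3/2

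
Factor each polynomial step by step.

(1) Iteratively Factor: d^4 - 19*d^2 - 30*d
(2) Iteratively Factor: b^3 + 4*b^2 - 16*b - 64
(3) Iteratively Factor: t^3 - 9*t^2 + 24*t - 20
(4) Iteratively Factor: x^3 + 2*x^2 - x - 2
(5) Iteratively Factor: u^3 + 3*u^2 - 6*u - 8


(1) = (d)*(d^3 - 19*d - 30) = d*(d + 3)*(d^2 - 3*d - 10) = d*(d + 2)*(d + 3)*(d - 5)
(2) = (b - 4)*(b^2 + 8*b + 16) = (b - 4)*(b + 4)*(b + 4)
(3) = (t - 5)*(t^2 - 4*t + 4) = (t - 5)*(t - 2)*(t - 2)
(4) = (x + 2)*(x^2 - 1) = (x - 1)*(x + 2)*(x + 1)
(5) = (u + 4)*(u^2 - u - 2) = (u - 2)*(u + 4)*(u + 1)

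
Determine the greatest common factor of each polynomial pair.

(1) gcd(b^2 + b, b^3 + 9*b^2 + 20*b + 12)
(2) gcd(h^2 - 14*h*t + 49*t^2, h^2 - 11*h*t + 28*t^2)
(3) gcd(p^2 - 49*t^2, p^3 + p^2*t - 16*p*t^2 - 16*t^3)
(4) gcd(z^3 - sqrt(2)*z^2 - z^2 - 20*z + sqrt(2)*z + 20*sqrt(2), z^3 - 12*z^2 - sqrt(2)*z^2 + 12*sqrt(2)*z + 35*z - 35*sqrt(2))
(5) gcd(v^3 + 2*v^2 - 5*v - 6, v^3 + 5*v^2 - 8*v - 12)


(1) = gcd(b*(b + 1), (b + 1)*(b + 2)*(b + 6)) = b + 1
(2) = gcd((h - 7*t)^2, (h - 7*t)*(h - 4*t)) = -h + 7*t
(3) = 1
(4) = gcd((z - 5)*(z + 4)*(z - sqrt(2)), (z - 7)*(z - 5)*(z - sqrt(2))) = z^2 + z*(-5 - sqrt(2)) + 5*sqrt(2)
(5) = v^2 - v - 2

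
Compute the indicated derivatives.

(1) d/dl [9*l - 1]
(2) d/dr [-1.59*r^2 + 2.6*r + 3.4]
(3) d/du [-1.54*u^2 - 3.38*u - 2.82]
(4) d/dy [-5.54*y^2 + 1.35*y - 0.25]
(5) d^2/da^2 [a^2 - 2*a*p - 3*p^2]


(1) = 9
(2) = 2.6 - 3.18*r
(3) = -3.08*u - 3.38
(4) = 1.35 - 11.08*y
(5) = 2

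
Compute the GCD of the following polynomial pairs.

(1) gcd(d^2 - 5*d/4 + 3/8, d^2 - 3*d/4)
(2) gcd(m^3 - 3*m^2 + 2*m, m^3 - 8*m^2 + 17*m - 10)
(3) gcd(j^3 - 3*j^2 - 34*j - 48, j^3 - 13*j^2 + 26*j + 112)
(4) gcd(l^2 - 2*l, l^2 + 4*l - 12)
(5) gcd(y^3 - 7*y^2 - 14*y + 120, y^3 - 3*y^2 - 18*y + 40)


(1) = d - 3/4
(2) = gcd(m*(m - 2)*(m - 1), (m - 5)*(m - 2)*(m - 1)) = m^2 - 3*m + 2
(3) = gcd((j - 8)*(j + 2)*(j + 3), (j - 8)*(j - 7)*(j + 2)) = j^2 - 6*j - 16
(4) = l - 2
(5) = gcd((y - 6)*(y - 5)*(y + 4), (y - 5)*(y - 2)*(y + 4)) = y^2 - y - 20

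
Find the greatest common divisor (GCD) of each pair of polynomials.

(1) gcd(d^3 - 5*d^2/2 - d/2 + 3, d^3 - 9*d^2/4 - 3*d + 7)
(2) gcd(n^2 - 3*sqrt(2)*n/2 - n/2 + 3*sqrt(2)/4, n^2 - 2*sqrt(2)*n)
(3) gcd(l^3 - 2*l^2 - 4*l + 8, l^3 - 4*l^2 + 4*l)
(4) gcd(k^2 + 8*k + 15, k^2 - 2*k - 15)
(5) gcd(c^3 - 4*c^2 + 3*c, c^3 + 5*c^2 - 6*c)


(1) = gcd((d - 2)*(d - 3/2)*(d + 1), (d - 2)^2*(d + 7/4)) = d - 2
(2) = 1
(3) = gcd((l - 2)^2*(l + 2), l*(l - 2)^2) = l^2 - 4*l + 4
(4) = k + 3
(5) = gcd(c*(c - 3)*(c - 1), c*(c - 1)*(c + 6)) = c^2 - c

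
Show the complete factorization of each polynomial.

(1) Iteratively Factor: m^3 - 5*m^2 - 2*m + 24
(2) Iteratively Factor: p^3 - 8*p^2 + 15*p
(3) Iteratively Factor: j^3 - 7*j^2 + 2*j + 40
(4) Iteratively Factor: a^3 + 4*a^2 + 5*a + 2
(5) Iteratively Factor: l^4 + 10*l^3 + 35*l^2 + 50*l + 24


(1) = (m + 2)*(m^2 - 7*m + 12) = (m - 3)*(m + 2)*(m - 4)
(2) = (p - 3)*(p^2 - 5*p) = p*(p - 3)*(p - 5)
(3) = (j + 2)*(j^2 - 9*j + 20) = (j - 4)*(j + 2)*(j - 5)
(4) = (a + 1)*(a^2 + 3*a + 2) = (a + 1)^2*(a + 2)
(5) = (l + 4)*(l^3 + 6*l^2 + 11*l + 6) = (l + 1)*(l + 4)*(l^2 + 5*l + 6) = (l + 1)*(l + 3)*(l + 4)*(l + 2)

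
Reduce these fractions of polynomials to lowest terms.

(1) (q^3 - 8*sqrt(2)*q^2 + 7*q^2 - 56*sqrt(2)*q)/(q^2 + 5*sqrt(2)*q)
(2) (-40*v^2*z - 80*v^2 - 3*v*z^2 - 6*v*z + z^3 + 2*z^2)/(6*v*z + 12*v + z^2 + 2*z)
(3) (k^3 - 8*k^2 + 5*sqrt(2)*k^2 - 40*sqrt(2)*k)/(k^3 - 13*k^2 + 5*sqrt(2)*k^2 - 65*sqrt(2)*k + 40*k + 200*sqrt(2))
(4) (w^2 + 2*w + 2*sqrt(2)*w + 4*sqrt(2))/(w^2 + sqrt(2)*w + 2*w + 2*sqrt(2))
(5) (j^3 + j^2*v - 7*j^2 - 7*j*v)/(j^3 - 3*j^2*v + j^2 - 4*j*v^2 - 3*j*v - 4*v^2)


(1) = (q^2 + q*(7 - 8*sqrt(2)) - 56*sqrt(2))/(q + 5*sqrt(2))
(2) = (-40*v^2 - 3*v*z + z^2)/(6*v + z)
(3) = k/(k - 5)
(4) = (w + 2*sqrt(2))/(w + sqrt(2))
(5) = (-j^2 + 7*j)/(-j^2 + 4*j*v - j + 4*v)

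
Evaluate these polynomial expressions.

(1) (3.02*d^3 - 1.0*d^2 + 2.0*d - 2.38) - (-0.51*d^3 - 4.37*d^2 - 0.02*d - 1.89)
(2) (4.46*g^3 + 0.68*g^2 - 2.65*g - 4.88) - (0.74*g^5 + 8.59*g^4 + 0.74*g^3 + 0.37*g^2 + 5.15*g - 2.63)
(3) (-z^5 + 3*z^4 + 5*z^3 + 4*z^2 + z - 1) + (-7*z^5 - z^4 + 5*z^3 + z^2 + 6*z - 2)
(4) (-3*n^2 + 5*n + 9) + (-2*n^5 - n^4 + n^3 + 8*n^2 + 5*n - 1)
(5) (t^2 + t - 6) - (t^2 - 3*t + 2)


(1) = 3.53*d^3 + 3.37*d^2 + 2.02*d - 0.49
(2) = -0.74*g^5 - 8.59*g^4 + 3.72*g^3 + 0.31*g^2 - 7.8*g - 2.25
(3) = -8*z^5 + 2*z^4 + 10*z^3 + 5*z^2 + 7*z - 3
(4) = -2*n^5 - n^4 + n^3 + 5*n^2 + 10*n + 8
(5) = 4*t - 8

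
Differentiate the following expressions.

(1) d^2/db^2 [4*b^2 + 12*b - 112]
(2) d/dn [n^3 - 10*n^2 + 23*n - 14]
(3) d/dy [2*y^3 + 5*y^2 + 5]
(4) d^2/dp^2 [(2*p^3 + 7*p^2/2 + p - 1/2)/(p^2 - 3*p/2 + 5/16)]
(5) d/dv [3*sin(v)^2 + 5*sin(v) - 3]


(1) = 8
(2) = 3*n^2 - 20*n + 23
(3) = 2*y*(3*y + 5)
(4) = 1296/(64*p^3 - 240*p^2 + 300*p - 125)
(5) = (6*sin(v) + 5)*cos(v)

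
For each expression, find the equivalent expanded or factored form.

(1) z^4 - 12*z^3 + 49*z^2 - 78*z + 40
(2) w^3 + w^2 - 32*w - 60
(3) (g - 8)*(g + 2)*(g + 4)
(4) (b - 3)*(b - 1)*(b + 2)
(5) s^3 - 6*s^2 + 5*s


(1) = (z - 5)*(z - 4)*(z - 2)*(z - 1)
(2) = (w - 6)*(w + 2)*(w + 5)
(3) = g^3 - 2*g^2 - 40*g - 64
(4) = b^3 - 2*b^2 - 5*b + 6
(5) = s*(s - 5)*(s - 1)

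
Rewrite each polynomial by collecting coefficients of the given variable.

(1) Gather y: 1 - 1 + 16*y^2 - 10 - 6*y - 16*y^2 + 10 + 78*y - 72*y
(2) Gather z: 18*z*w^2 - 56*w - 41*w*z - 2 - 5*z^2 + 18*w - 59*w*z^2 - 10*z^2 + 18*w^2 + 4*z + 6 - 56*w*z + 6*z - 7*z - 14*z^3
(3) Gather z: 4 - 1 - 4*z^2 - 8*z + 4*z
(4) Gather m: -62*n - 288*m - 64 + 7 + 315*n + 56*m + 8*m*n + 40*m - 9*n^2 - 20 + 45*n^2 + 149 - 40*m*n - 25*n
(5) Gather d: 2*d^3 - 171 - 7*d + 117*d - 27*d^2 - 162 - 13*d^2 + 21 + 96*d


(1) = 0
(2) = 18*w^2 - 38*w - 14*z^3 + z^2*(-59*w - 15) + z*(18*w^2 - 97*w + 3) + 4
(3) = -4*z^2 - 4*z + 3
(4) = m*(-32*n - 192) + 36*n^2 + 228*n + 72
(5) = 2*d^3 - 40*d^2 + 206*d - 312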